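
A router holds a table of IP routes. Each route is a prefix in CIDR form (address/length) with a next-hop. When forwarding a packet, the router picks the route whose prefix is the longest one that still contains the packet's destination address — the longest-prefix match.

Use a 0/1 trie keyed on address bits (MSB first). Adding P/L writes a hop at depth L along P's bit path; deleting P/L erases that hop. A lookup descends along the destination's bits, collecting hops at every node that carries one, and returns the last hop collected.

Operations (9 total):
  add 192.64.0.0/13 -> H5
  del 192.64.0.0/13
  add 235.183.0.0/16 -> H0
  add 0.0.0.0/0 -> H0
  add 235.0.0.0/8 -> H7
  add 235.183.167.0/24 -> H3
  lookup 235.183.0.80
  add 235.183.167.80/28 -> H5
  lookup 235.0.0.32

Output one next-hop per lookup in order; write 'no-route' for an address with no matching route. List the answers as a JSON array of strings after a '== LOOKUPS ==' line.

Apply in order:
  add 192.64.0.0/13 -> H5 at depth 13
  - 192.64.0.0/13 clear@13
  add 235.183.0.0/16 -> H0 at depth 16
  add 0.0.0.0/0 -> H0 at depth 0
  add 235.0.0.0/8 -> H7 at depth 8
  add 235.183.167.0/24 -> H3 at depth 24
  lookup 235.183.0.80: bits 1110101110110111 walk d0:H0→d1:-→d2:-→d3:-→d4:-→d5:-→d6:-→d7:-→d8:H7→d9:-→d10:-→d11:-→d12:-→d13:-→d14:-→d15:-→d16:H0 -> H0
  add 235.183.167.80/28 -> H5 at depth 28
  lookup 235.0.0.32: bits 11101011 walk d0:H0→d1:-→d2:-→d3:-→d4:-→d5:-→d6:-→d7:-→d8:H7 -> H7

== LOOKUPS ==
["H0","H7"]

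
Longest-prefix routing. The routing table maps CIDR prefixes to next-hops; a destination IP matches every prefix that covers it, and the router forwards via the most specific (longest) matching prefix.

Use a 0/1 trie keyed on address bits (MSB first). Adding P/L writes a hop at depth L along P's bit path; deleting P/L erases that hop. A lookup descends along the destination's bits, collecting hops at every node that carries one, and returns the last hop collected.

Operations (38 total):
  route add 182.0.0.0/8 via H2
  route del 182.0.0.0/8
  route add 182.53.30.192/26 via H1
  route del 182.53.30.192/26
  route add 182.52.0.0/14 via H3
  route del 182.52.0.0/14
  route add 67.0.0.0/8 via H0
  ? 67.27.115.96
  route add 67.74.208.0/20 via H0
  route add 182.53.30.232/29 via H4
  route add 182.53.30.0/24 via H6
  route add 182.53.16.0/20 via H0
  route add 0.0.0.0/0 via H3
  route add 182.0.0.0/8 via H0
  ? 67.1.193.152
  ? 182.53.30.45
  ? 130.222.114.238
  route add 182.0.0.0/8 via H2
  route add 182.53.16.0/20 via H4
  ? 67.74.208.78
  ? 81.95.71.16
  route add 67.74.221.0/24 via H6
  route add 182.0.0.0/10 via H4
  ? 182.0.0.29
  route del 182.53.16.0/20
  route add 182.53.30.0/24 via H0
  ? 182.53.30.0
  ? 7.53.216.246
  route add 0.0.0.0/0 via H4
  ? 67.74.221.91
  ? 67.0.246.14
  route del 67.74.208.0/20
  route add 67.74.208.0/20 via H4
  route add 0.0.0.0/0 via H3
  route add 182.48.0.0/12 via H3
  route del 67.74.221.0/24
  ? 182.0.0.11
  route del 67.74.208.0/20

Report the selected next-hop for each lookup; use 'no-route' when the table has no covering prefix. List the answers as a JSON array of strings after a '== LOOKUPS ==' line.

Process each operation:
  add 182.0.0.0/8 -> H2 at depth 8
  - 182.0.0.0/8 clear@8
  add 182.53.30.192/26 -> H1 at depth 26
  - 182.53.30.192/26 clear@26
  add 182.52.0.0/14 -> H3 at depth 14
  - 182.52.0.0/14 clear@14
  add 67.0.0.0/8 -> H0 at depth 8
  lookup 67.27.115.96: bits 01000011 walk d0:-→d1:-→d2:-→d3:-→d4:-→d5:-→d6:-→d7:-→d8:H0 -> H0
  add 67.74.208.0/20 -> H0 at depth 20
  add 182.53.30.232/29 -> H4 at depth 29
  add 182.53.30.0/24 -> H6 at depth 24
  add 182.53.16.0/20 -> H0 at depth 20
  add 0.0.0.0/0 -> H3 at depth 0
  add 182.0.0.0/8 -> H0 at depth 8
  lookup 67.1.193.152: bits 010000110 walk d0:H3→d1:-→d2:-→d3:-→d4:-→d5:-→d6:-→d7:-→d8:H0→d9:- -> H0
  lookup 182.53.30.45: bits 101101100011010100011110 walk d0:H3→d1:-→d2:-→d3:-→d4:-→d5:-→d6:-→d7:-→d8:H0→d9:-→d10:-→d11:-→d12:-→d13:-→d14:-→d15:-→d16:-→d17:-→d18:-→d19:-→d20:H0→d21:-→d22:-→d23:-→d24:H6 -> H6
  lookup 130.222.114.238: bits 10 walk d0:H3→d1:-→d2:- -> H3
  add 182.0.0.0/8 -> H2 at depth 8
  add 182.53.16.0/20 -> H4 at depth 20
  lookup 67.74.208.78: bits 01000011010010101101 walk d0:H3→d1:-→d2:-→d3:-→d4:-→d5:-→d6:-→d7:-→d8:H0→d9:-→d10:-→d11:-→d12:-→d13:-→d14:-→d15:-→d16:-→d17:-→d18:-→d19:-→d20:H0 -> H0
  lookup 81.95.71.16: bits 010 walk d0:H3→d1:-→d2:-→d3:- -> H3
  add 67.74.221.0/24 -> H6 at depth 24
  add 182.0.0.0/10 -> H4 at depth 10
  lookup 182.0.0.29: bits 1011011000 walk d0:H3→d1:-→d2:-→d3:-→d4:-→d5:-→d6:-→d7:-→d8:H2→d9:-→d10:H4 -> H4
  - 182.53.16.0/20 clear@20
  add 182.53.30.0/24 -> H0 at depth 24
  lookup 182.53.30.0: bits 101101100011010100011110 walk d0:H3→d1:-→d2:-→d3:-→d4:-→d5:-→d6:-→d7:-→d8:H2→d9:-→d10:H4→d11:-→d12:-→d13:-→d14:-→d15:-→d16:-→d17:-→d18:-→d19:-→d20:-→d21:-→d22:-→d23:-→d24:H0 -> H0
  lookup 7.53.216.246: bits 0 walk d0:H3→d1:- -> H3
  add 0.0.0.0/0 -> H4 at depth 0
  lookup 67.74.221.91: bits 010000110100101011011101 walk d0:H4→d1:-→d2:-→d3:-→d4:-→d5:-→d6:-→d7:-→d8:H0→d9:-→d10:-→d11:-→d12:-→d13:-→d14:-→d15:-→d16:-→d17:-→d18:-→d19:-→d20:H0→d21:-→d22:-→d23:-→d24:H6 -> H6
  lookup 67.0.246.14: bits 010000110 walk d0:H4→d1:-→d2:-→d3:-→d4:-→d5:-→d6:-→d7:-→d8:H0→d9:- -> H0
  - 67.74.208.0/20 clear@20
  add 67.74.208.0/20 -> H4 at depth 20
  add 0.0.0.0/0 -> H3 at depth 0
  add 182.48.0.0/12 -> H3 at depth 12
  - 67.74.221.0/24 clear@24
  lookup 182.0.0.11: bits 1011011000 walk d0:H3→d1:-→d2:-→d3:-→d4:-→d5:-→d6:-→d7:-→d8:H2→d9:-→d10:H4 -> H4
  - 67.74.208.0/20 clear@20

== LOOKUPS ==
["H0","H0","H6","H3","H0","H3","H4","H0","H3","H6","H0","H4"]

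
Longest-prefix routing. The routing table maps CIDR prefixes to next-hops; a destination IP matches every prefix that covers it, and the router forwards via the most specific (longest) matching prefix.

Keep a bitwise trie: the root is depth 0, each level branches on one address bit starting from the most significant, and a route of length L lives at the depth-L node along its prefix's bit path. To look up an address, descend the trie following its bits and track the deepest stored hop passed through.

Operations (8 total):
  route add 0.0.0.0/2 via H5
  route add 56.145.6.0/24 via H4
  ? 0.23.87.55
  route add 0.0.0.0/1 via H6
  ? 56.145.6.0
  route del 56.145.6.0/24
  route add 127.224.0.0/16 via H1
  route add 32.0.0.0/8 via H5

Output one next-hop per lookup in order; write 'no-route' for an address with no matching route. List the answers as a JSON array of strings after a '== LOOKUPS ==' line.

Process each operation:
  add 0.0.0.0/2 -> H5 at depth 2
  add 56.145.6.0/24 -> H4 at depth 24
  lookup 0.23.87.55: bits 00 walk d0:-→d1:-→d2:H5 -> H5
  add 0.0.0.0/1 -> H6 at depth 1
  lookup 56.145.6.0: bits 001110001001000100000110 walk d0:-→d1:H6→d2:H5→d3:-→d4:-→d5:-→d6:-→d7:-→d8:-→d9:-→d10:-→d11:-→d12:-→d13:-→d14:-→d15:-→d16:-→d17:-→d18:-→d19:-→d20:-→d21:-→d22:-→d23:-→d24:H4 -> H4
  - 56.145.6.0/24 clear@24
  add 127.224.0.0/16 -> H1 at depth 16
  add 32.0.0.0/8 -> H5 at depth 8

== LOOKUPS ==
["H5","H4"]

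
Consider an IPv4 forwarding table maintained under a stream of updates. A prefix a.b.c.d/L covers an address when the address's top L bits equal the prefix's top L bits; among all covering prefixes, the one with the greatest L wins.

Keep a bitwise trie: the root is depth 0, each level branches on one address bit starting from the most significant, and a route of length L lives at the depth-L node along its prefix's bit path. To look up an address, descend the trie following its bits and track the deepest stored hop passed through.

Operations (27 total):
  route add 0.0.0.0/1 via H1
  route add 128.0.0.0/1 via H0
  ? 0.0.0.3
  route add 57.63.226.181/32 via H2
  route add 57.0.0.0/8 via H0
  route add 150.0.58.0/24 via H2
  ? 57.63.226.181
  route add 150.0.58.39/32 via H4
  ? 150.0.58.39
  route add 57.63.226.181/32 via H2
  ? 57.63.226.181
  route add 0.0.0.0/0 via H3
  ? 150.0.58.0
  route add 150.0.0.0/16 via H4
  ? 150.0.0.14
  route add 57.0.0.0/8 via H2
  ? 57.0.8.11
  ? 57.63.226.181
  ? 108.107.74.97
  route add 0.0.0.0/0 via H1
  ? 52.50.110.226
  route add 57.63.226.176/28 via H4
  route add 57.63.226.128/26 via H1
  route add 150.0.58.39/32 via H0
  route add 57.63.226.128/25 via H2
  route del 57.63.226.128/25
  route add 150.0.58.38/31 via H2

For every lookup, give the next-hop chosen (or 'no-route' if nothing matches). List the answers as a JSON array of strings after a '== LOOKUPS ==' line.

Apply in order:
  add 0.0.0.0/1 -> H1 at depth 1
  add 128.0.0.0/1 -> H0 at depth 1
  lookup 0.0.0.3: bits 0 walk d0:-→d1:H1 -> H1
  add 57.63.226.181/32 -> H2 at depth 32
  add 57.0.0.0/8 -> H0 at depth 8
  add 150.0.58.0/24 -> H2 at depth 24
  lookup 57.63.226.181: bits 00111001001111111110001010110101 walk d0:-→d1:H1→d2:-→d3:-→d4:-→d5:-→d6:-→d7:-→d8:H0→d9:-→d10:-→d11:-→d12:-→d13:-→d14:-→d15:-→d16:-→d17:-→d18:-→d19:-→d20:-→d21:-→d22:-→d23:-→d24:-→d25:-→d26:-→d27:-→d28:-→d29:-→d30:-→d31:-→d32:H2 -> H2
  add 150.0.58.39/32 -> H4 at depth 32
  lookup 150.0.58.39: bits 10010110000000000011101000100111 walk d0:-→d1:H0→d2:-→d3:-→d4:-→d5:-→d6:-→d7:-→d8:-→d9:-→d10:-→d11:-→d12:-→d13:-→d14:-→d15:-→d16:-→d17:-→d18:-→d19:-→d20:-→d21:-→d22:-→d23:-→d24:H2→d25:-→d26:-→d27:-→d28:-→d29:-→d30:-→d31:-→d32:H4 -> H4
  add 57.63.226.181/32 -> H2 at depth 32
  lookup 57.63.226.181: bits 00111001001111111110001010110101 walk d0:-→d1:H1→d2:-→d3:-→d4:-→d5:-→d6:-→d7:-→d8:H0→d9:-→d10:-→d11:-→d12:-→d13:-→d14:-→d15:-→d16:-→d17:-→d18:-→d19:-→d20:-→d21:-→d22:-→d23:-→d24:-→d25:-→d26:-→d27:-→d28:-→d29:-→d30:-→d31:-→d32:H2 -> H2
  add 0.0.0.0/0 -> H3 at depth 0
  lookup 150.0.58.0: bits 10010110000000000011101000 walk d0:H3→d1:H0→d2:-→d3:-→d4:-→d5:-→d6:-→d7:-→d8:-→d9:-→d10:-→d11:-→d12:-→d13:-→d14:-→d15:-→d16:-→d17:-→d18:-→d19:-→d20:-→d21:-→d22:-→d23:-→d24:H2→d25:-→d26:- -> H2
  add 150.0.0.0/16 -> H4 at depth 16
  lookup 150.0.0.14: bits 100101100000000000 walk d0:H3→d1:H0→d2:-→d3:-→d4:-→d5:-→d6:-→d7:-→d8:-→d9:-→d10:-→d11:-→d12:-→d13:-→d14:-→d15:-→d16:H4→d17:-→d18:- -> H4
  add 57.0.0.0/8 -> H2 at depth 8
  lookup 57.0.8.11: bits 0011100100 walk d0:H3→d1:H1→d2:-→d3:-→d4:-→d5:-→d6:-→d7:-→d8:H2→d9:-→d10:- -> H2
  lookup 57.63.226.181: bits 00111001001111111110001010110101 walk d0:H3→d1:H1→d2:-→d3:-→d4:-→d5:-→d6:-→d7:-→d8:H2→d9:-→d10:-→d11:-→d12:-→d13:-→d14:-→d15:-→d16:-→d17:-→d18:-→d19:-→d20:-→d21:-→d22:-→d23:-→d24:-→d25:-→d26:-→d27:-→d28:-→d29:-→d30:-→d31:-→d32:H2 -> H2
  lookup 108.107.74.97: bits 0 walk d0:H3→d1:H1 -> H1
  add 0.0.0.0/0 -> H1 at depth 0
  lookup 52.50.110.226: bits 0011 walk d0:H1→d1:H1→d2:-→d3:-→d4:- -> H1
  add 57.63.226.176/28 -> H4 at depth 28
  add 57.63.226.128/26 -> H1 at depth 26
  add 150.0.58.39/32 -> H0 at depth 32
  add 57.63.226.128/25 -> H2 at depth 25
  - 57.63.226.128/25 clear@25
  add 150.0.58.38/31 -> H2 at depth 31

== LOOKUPS ==
["H1","H2","H4","H2","H2","H4","H2","H2","H1","H1"]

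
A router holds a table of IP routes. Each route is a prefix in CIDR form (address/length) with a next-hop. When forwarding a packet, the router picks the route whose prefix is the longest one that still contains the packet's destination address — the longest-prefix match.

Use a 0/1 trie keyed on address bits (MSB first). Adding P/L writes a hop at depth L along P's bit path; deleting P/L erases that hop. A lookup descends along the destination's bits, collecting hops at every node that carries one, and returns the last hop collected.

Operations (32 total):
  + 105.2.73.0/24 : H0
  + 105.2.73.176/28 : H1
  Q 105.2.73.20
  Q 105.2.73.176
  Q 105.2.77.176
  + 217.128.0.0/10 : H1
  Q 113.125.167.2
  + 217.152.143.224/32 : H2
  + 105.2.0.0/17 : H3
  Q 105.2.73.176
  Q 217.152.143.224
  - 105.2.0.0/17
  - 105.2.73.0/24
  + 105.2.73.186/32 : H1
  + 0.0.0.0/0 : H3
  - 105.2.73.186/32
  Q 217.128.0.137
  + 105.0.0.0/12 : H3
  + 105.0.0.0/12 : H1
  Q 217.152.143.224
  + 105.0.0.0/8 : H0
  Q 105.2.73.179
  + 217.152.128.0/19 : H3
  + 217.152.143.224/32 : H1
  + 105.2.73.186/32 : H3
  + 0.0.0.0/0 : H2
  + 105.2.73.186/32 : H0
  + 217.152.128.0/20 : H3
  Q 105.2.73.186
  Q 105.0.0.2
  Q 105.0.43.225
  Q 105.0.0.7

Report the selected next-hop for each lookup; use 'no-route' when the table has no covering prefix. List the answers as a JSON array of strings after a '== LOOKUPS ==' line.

Process each operation:
  + 105.2.73.0/24 (H0) depth=24
  + 105.2.73.176/28 (H1) depth=28
  lookup 105.2.73.20: bits 011010010000001001001001 walk d0:-→d1:-→d2:-→d3:-→d4:-→d5:-→d6:-→d7:-→d8:-→d9:-→d10:-→d11:-→d12:-→d13:-→d14:-→d15:-→d16:-→d17:-→d18:-→d19:-→d20:-→d21:-→d22:-→d23:-→d24:H0 -> H0
  lookup 105.2.73.176: bits 0110100100000010010010011011 walk d0:-→d1:-→d2:-→d3:-→d4:-→d5:-→d6:-→d7:-→d8:-→d9:-→d10:-→d11:-→d12:-→d13:-→d14:-→d15:-→d16:-→d17:-→d18:-→d19:-→d20:-→d21:-→d22:-→d23:-→d24:H0→d25:-→d26:-→d27:-→d28:H1 -> H1
  lookup 105.2.77.176: bits 011010010000001001001 walk d0:-→d1:-→d2:-→d3:-→d4:-→d5:-→d6:-→d7:-→d8:-→d9:-→d10:-→d11:-→d12:-→d13:-→d14:-→d15:-→d16:-→d17:-→d18:-→d19:-→d20:-→d21:- -> no-route
  + 217.128.0.0/10 (H1) depth=10
  lookup 113.125.167.2: bits 011 walk d0:-→d1:-→d2:-→d3:- -> no-route
  + 217.152.143.224/32 (H2) depth=32
  + 105.2.0.0/17 (H3) depth=17
  lookup 105.2.73.176: bits 0110100100000010010010011011 walk d0:-→d1:-→d2:-→d3:-→d4:-→d5:-→d6:-→d7:-→d8:-→d9:-→d10:-→d11:-→d12:-→d13:-→d14:-→d15:-→d16:-→d17:H3→d18:-→d19:-→d20:-→d21:-→d22:-→d23:-→d24:H0→d25:-→d26:-→d27:-→d28:H1 -> H1
  lookup 217.152.143.224: bits 11011001100110001000111111100000 walk d0:-→d1:-→d2:-→d3:-→d4:-→d5:-→d6:-→d7:-→d8:-→d9:-→d10:H1→d11:-→d12:-→d13:-→d14:-→d15:-→d16:-→d17:-→d18:-→d19:-→d20:-→d21:-→d22:-→d23:-→d24:-→d25:-→d26:-→d27:-→d28:-→d29:-→d30:-→d31:-→d32:H2 -> H2
  del 105.2.0.0/17 (clear depth 17)
  del 105.2.73.0/24 (clear depth 24)
  + 105.2.73.186/32 (H1) depth=32
  + 0.0.0.0/0 (H3) depth=0
  del 105.2.73.186/32 (clear depth 32)
  lookup 217.128.0.137: bits 11011001100 walk d0:H3→d1:-→d2:-→d3:-→d4:-→d5:-→d6:-→d7:-→d8:-→d9:-→d10:H1→d11:- -> H1
  + 105.0.0.0/12 (H3) depth=12
  + 105.0.0.0/12 (H1) depth=12
  lookup 217.152.143.224: bits 11011001100110001000111111100000 walk d0:H3→d1:-→d2:-→d3:-→d4:-→d5:-→d6:-→d7:-→d8:-→d9:-→d10:H1→d11:-→d12:-→d13:-→d14:-→d15:-→d16:-→d17:-→d18:-→d19:-→d20:-→d21:-→d22:-→d23:-→d24:-→d25:-→d26:-→d27:-→d28:-→d29:-→d30:-→d31:-→d32:H2 -> H2
  + 105.0.0.0/8 (H0) depth=8
  lookup 105.2.73.179: bits 0110100100000010010010011011 walk d0:H3→d1:-→d2:-→d3:-→d4:-→d5:-→d6:-→d7:-→d8:H0→d9:-→d10:-→d11:-→d12:H1→d13:-→d14:-→d15:-→d16:-→d17:-→d18:-→d19:-→d20:-→d21:-→d22:-→d23:-→d24:-→d25:-→d26:-→d27:-→d28:H1 -> H1
  + 217.152.128.0/19 (H3) depth=19
  + 217.152.143.224/32 (H1) depth=32
  + 105.2.73.186/32 (H3) depth=32
  + 0.0.0.0/0 (H2) depth=0
  + 105.2.73.186/32 (H0) depth=32
  + 217.152.128.0/20 (H3) depth=20
  lookup 105.2.73.186: bits 01101001000000100100100110111010 walk d0:H2→d1:-→d2:-→d3:-→d4:-→d5:-→d6:-→d7:-→d8:H0→d9:-→d10:-→d11:-→d12:H1→d13:-→d14:-→d15:-→d16:-→d17:-→d18:-→d19:-→d20:-→d21:-→d22:-→d23:-→d24:-→d25:-→d26:-→d27:-→d28:H1→d29:-→d30:-→d31:-→d32:H0 -> H0
  lookup 105.0.0.2: bits 01101001000000 walk d0:H2→d1:-→d2:-→d3:-→d4:-→d5:-→d6:-→d7:-→d8:H0→d9:-→d10:-→d11:-→d12:H1→d13:-→d14:- -> H1
  lookup 105.0.43.225: bits 01101001000000 walk d0:H2→d1:-→d2:-→d3:-→d4:-→d5:-→d6:-→d7:-→d8:H0→d9:-→d10:-→d11:-→d12:H1→d13:-→d14:- -> H1
  lookup 105.0.0.7: bits 01101001000000 walk d0:H2→d1:-→d2:-→d3:-→d4:-→d5:-→d6:-→d7:-→d8:H0→d9:-→d10:-→d11:-→d12:H1→d13:-→d14:- -> H1

== LOOKUPS ==
["H0","H1","no-route","no-route","H1","H2","H1","H2","H1","H0","H1","H1","H1"]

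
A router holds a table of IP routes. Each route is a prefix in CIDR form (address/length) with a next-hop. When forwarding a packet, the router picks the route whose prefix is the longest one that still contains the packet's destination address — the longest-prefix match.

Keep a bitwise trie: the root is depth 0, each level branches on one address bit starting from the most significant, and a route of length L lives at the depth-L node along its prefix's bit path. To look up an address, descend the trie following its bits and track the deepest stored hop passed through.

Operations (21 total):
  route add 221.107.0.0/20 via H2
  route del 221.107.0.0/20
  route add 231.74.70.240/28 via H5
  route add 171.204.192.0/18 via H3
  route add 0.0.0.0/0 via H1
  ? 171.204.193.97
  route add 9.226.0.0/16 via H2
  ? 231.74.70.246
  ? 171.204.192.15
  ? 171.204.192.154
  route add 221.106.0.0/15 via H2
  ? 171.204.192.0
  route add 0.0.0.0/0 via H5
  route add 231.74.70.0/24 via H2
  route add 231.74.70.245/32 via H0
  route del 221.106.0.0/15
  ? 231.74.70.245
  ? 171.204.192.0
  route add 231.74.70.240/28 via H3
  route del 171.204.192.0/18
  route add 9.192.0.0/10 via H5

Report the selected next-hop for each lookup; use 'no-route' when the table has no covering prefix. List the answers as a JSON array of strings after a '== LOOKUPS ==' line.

Apply in order:
  add 221.107.0.0/20 -> H2 at depth 20
  del 221.107.0.0/20 (clear depth 20)
  add 231.74.70.240/28 -> H5 at depth 28
  add 171.204.192.0/18 -> H3 at depth 18
  add 0.0.0.0/0 -> H1 at depth 0
  lookup 171.204.193.97: bits 101010111100110011 walk d0:H1→d1:-→d2:-→d3:-→d4:-→d5:-→d6:-→d7:-→d8:-→d9:-→d10:-→d11:-→d12:-→d13:-→d14:-→d15:-→d16:-→d17:-→d18:H3 -> H3
  add 9.226.0.0/16 -> H2 at depth 16
  lookup 231.74.70.246: bits 1110011101001010010001101111 walk d0:H1→d1:-→d2:-→d3:-→d4:-→d5:-→d6:-→d7:-→d8:-→d9:-→d10:-→d11:-→d12:-→d13:-→d14:-→d15:-→d16:-→d17:-→d18:-→d19:-→d20:-→d21:-→d22:-→d23:-→d24:-→d25:-→d26:-→d27:-→d28:H5 -> H5
  lookup 171.204.192.15: bits 101010111100110011 walk d0:H1→d1:-→d2:-→d3:-→d4:-→d5:-→d6:-→d7:-→d8:-→d9:-→d10:-→d11:-→d12:-→d13:-→d14:-→d15:-→d16:-→d17:-→d18:H3 -> H3
  lookup 171.204.192.154: bits 101010111100110011 walk d0:H1→d1:-→d2:-→d3:-→d4:-→d5:-→d6:-→d7:-→d8:-→d9:-→d10:-→d11:-→d12:-→d13:-→d14:-→d15:-→d16:-→d17:-→d18:H3 -> H3
  add 221.106.0.0/15 -> H2 at depth 15
  lookup 171.204.192.0: bits 101010111100110011 walk d0:H1→d1:-→d2:-→d3:-→d4:-→d5:-→d6:-→d7:-→d8:-→d9:-→d10:-→d11:-→d12:-→d13:-→d14:-→d15:-→d16:-→d17:-→d18:H3 -> H3
  add 0.0.0.0/0 -> H5 at depth 0
  add 231.74.70.0/24 -> H2 at depth 24
  add 231.74.70.245/32 -> H0 at depth 32
  del 221.106.0.0/15 (clear depth 15)
  lookup 231.74.70.245: bits 11100111010010100100011011110101 walk d0:H5→d1:-→d2:-→d3:-→d4:-→d5:-→d6:-→d7:-→d8:-→d9:-→d10:-→d11:-→d12:-→d13:-→d14:-→d15:-→d16:-→d17:-→d18:-→d19:-→d20:-→d21:-→d22:-→d23:-→d24:H2→d25:-→d26:-→d27:-→d28:H5→d29:-→d30:-→d31:-→d32:H0 -> H0
  lookup 171.204.192.0: bits 101010111100110011 walk d0:H5→d1:-→d2:-→d3:-→d4:-→d5:-→d6:-→d7:-→d8:-→d9:-→d10:-→d11:-→d12:-→d13:-→d14:-→d15:-→d16:-→d17:-→d18:H3 -> H3
  add 231.74.70.240/28 -> H3 at depth 28
  del 171.204.192.0/18 (clear depth 18)
  add 9.192.0.0/10 -> H5 at depth 10

== LOOKUPS ==
["H3","H5","H3","H3","H3","H0","H3"]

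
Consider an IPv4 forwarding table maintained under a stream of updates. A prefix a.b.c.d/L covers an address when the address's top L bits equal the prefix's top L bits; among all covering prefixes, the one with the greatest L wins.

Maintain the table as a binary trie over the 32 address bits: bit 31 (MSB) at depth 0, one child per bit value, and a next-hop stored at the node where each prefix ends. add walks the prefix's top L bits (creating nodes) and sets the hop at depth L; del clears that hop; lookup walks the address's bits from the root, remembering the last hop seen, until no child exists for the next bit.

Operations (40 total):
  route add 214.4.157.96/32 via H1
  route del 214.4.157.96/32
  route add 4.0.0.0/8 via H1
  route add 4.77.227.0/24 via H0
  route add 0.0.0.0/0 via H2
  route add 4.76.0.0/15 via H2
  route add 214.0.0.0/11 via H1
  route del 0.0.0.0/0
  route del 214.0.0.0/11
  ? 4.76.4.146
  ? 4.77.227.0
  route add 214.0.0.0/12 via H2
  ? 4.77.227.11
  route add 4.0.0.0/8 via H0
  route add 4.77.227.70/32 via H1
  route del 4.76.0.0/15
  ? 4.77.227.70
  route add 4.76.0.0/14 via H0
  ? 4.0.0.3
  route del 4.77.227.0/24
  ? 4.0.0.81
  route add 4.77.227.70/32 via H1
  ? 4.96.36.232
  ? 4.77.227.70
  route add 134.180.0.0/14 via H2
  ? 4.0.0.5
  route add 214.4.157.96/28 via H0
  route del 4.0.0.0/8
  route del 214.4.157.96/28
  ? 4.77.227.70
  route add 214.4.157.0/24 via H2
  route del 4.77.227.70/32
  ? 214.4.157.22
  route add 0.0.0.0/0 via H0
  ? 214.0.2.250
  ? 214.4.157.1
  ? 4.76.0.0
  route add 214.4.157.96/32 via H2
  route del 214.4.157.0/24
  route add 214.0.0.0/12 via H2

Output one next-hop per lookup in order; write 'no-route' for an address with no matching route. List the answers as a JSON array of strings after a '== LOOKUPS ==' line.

Process each operation:
  + 214.4.157.96/32 (H1) depth=32
  - 214.4.157.96/32 clear@32
  + 4.0.0.0/8 (H1) depth=8
  + 4.77.227.0/24 (H0) depth=24
  + 0.0.0.0/0 (H2) depth=0
  + 4.76.0.0/15 (H2) depth=15
  + 214.0.0.0/11 (H1) depth=11
  - 0.0.0.0/0 clear@0
  - 214.0.0.0/11 clear@11
  ? 4.76.4.146  path d0:-→d1:-→d2:-→d3:-→d4:-→d5:-→d6:-→d7:-→d8:H1→d9:-→d10:-→d11:-→d12:-→d13:-→d14:-→d15:H2  best=H2
  ? 4.77.227.0  path d0:-→d1:-→d2:-→d3:-→d4:-→d5:-→d6:-→d7:-→d8:H1→d9:-→d10:-→d11:-→d12:-→d13:-→d14:-→d15:H2→d16:-→d17:-→d18:-→d19:-→d20:-→d21:-→d22:-→d23:-→d24:H0  best=H0
  + 214.0.0.0/12 (H2) depth=12
  ? 4.77.227.11  path d0:-→d1:-→d2:-→d3:-→d4:-→d5:-→d6:-→d7:-→d8:H1→d9:-→d10:-→d11:-→d12:-→d13:-→d14:-→d15:H2→d16:-→d17:-→d18:-→d19:-→d20:-→d21:-→d22:-→d23:-→d24:H0  best=H0
  + 4.0.0.0/8 (H0) depth=8
  + 4.77.227.70/32 (H1) depth=32
  - 4.76.0.0/15 clear@15
  ? 4.77.227.70  path d0:-→d1:-→d2:-→d3:-→d4:-→d5:-→d6:-→d7:-→d8:H0→d9:-→d10:-→d11:-→d12:-→d13:-→d14:-→d15:-→d16:-→d17:-→d18:-→d19:-→d20:-→d21:-→d22:-→d23:-→d24:H0→d25:-→d26:-→d27:-→d28:-→d29:-→d30:-→d31:-→d32:H1  best=H1
  + 4.76.0.0/14 (H0) depth=14
  ? 4.0.0.3  path d0:-→d1:-→d2:-→d3:-→d4:-→d5:-→d6:-→d7:-→d8:H0→d9:-  best=H0
  - 4.77.227.0/24 clear@24
  ? 4.0.0.81  path d0:-→d1:-→d2:-→d3:-→d4:-→d5:-→d6:-→d7:-→d8:H0→d9:-  best=H0
  + 4.77.227.70/32 (H1) depth=32
  ? 4.96.36.232  path d0:-→d1:-→d2:-→d3:-→d4:-→d5:-→d6:-→d7:-→d8:H0→d9:-→d10:-  best=H0
  ? 4.77.227.70  path d0:-→d1:-→d2:-→d3:-→d4:-→d5:-→d6:-→d7:-→d8:H0→d9:-→d10:-→d11:-→d12:-→d13:-→d14:H0→d15:-→d16:-→d17:-→d18:-→d19:-→d20:-→d21:-→d22:-→d23:-→d24:-→d25:-→d26:-→d27:-→d28:-→d29:-→d30:-→d31:-→d32:H1  best=H1
  + 134.180.0.0/14 (H2) depth=14
  ? 4.0.0.5  path d0:-→d1:-→d2:-→d3:-→d4:-→d5:-→d6:-→d7:-→d8:H0→d9:-  best=H0
  + 214.4.157.96/28 (H0) depth=28
  - 4.0.0.0/8 clear@8
  - 214.4.157.96/28 clear@28
  ? 4.77.227.70  path d0:-→d1:-→d2:-→d3:-→d4:-→d5:-→d6:-→d7:-→d8:-→d9:-→d10:-→d11:-→d12:-→d13:-→d14:H0→d15:-→d16:-→d17:-→d18:-→d19:-→d20:-→d21:-→d22:-→d23:-→d24:-→d25:-→d26:-→d27:-→d28:-→d29:-→d30:-→d31:-→d32:H1  best=H1
  + 214.4.157.0/24 (H2) depth=24
  - 4.77.227.70/32 clear@32
  ? 214.4.157.22  path d0:-→d1:-→d2:-→d3:-→d4:-→d5:-→d6:-→d7:-→d8:-→d9:-→d10:-→d11:-→d12:H2→d13:-→d14:-→d15:-→d16:-→d17:-→d18:-→d19:-→d20:-→d21:-→d22:-→d23:-→d24:H2→d25:-  best=H2
  + 0.0.0.0/0 (H0) depth=0
  ? 214.0.2.250  path d0:H0→d1:-→d2:-→d3:-→d4:-→d5:-→d6:-→d7:-→d8:-→d9:-→d10:-→d11:-→d12:H2→d13:-  best=H2
  ? 214.4.157.1  path d0:H0→d1:-→d2:-→d3:-→d4:-→d5:-→d6:-→d7:-→d8:-→d9:-→d10:-→d11:-→d12:H2→d13:-→d14:-→d15:-→d16:-→d17:-→d18:-→d19:-→d20:-→d21:-→d22:-→d23:-→d24:H2→d25:-  best=H2
  ? 4.76.0.0  path d0:H0→d1:-→d2:-→d3:-→d4:-→d5:-→d6:-→d7:-→d8:-→d9:-→d10:-→d11:-→d12:-→d13:-→d14:H0→d15:-  best=H0
  + 214.4.157.96/32 (H2) depth=32
  - 214.4.157.0/24 clear@24
  + 214.0.0.0/12 (H2) depth=12

== LOOKUPS ==
["H2","H0","H0","H1","H0","H0","H0","H1","H0","H1","H2","H2","H2","H0"]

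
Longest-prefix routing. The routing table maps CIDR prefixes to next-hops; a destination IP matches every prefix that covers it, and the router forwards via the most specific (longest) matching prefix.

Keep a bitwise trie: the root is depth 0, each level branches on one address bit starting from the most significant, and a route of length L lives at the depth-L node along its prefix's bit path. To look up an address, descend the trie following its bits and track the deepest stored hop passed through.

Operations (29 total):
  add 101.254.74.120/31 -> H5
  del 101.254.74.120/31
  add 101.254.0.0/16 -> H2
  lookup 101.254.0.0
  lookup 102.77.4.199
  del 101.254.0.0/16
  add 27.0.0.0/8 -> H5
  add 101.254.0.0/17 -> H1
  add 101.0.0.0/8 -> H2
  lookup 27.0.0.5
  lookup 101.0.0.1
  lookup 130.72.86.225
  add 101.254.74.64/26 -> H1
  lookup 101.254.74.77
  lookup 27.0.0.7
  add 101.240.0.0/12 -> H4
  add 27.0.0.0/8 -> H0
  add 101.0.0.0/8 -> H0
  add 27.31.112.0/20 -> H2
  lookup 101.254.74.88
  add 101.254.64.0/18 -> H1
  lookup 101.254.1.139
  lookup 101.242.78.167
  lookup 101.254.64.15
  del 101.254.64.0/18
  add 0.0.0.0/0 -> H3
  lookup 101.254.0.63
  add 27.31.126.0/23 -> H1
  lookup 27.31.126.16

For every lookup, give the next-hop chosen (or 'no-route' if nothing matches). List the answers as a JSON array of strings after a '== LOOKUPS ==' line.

Process each operation:
  add 101.254.74.120/31 -> H5 at depth 31
  del 101.254.74.120/31 (clear depth 31)
  add 101.254.0.0/16 -> H2 at depth 16
  ? 101.254.0.0  path d0:-→d1:-→d2:-→d3:-→d4:-→d5:-→d6:-→d7:-→d8:-→d9:-→d10:-→d11:-→d12:-→d13:-→d14:-→d15:-→d16:H2→d17:-  best=H2
  ? 102.77.4.199  path d0:-→d1:-→d2:-→d3:-→d4:-→d5:-→d6:-  best=no-route
  del 101.254.0.0/16 (clear depth 16)
  add 27.0.0.0/8 -> H5 at depth 8
  add 101.254.0.0/17 -> H1 at depth 17
  add 101.0.0.0/8 -> H2 at depth 8
  ? 27.0.0.5  path d0:-→d1:-→d2:-→d3:-→d4:-→d5:-→d6:-→d7:-→d8:H5  best=H5
  ? 101.0.0.1  path d0:-→d1:-→d2:-→d3:-→d4:-→d5:-→d6:-→d7:-→d8:H2  best=H2
  ? 130.72.86.225  path d0:-  best=no-route
  add 101.254.74.64/26 -> H1 at depth 26
  ? 101.254.74.77  path d0:-→d1:-→d2:-→d3:-→d4:-→d5:-→d6:-→d7:-→d8:H2→d9:-→d10:-→d11:-→d12:-→d13:-→d14:-→d15:-→d16:-→d17:H1→d18:-→d19:-→d20:-→d21:-→d22:-→d23:-→d24:-→d25:-→d26:H1  best=H1
  ? 27.0.0.7  path d0:-→d1:-→d2:-→d3:-→d4:-→d5:-→d6:-→d7:-→d8:H5  best=H5
  add 101.240.0.0/12 -> H4 at depth 12
  add 27.0.0.0/8 -> H0 at depth 8
  add 101.0.0.0/8 -> H0 at depth 8
  add 27.31.112.0/20 -> H2 at depth 20
  ? 101.254.74.88  path d0:-→d1:-→d2:-→d3:-→d4:-→d5:-→d6:-→d7:-→d8:H0→d9:-→d10:-→d11:-→d12:H4→d13:-→d14:-→d15:-→d16:-→d17:H1→d18:-→d19:-→d20:-→d21:-→d22:-→d23:-→d24:-→d25:-→d26:H1  best=H1
  add 101.254.64.0/18 -> H1 at depth 18
  ? 101.254.1.139  path d0:-→d1:-→d2:-→d3:-→d4:-→d5:-→d6:-→d7:-→d8:H0→d9:-→d10:-→d11:-→d12:H4→d13:-→d14:-→d15:-→d16:-→d17:H1  best=H1
  ? 101.242.78.167  path d0:-→d1:-→d2:-→d3:-→d4:-→d5:-→d6:-→d7:-→d8:H0→d9:-→d10:-→d11:-→d12:H4  best=H4
  ? 101.254.64.15  path d0:-→d1:-→d2:-→d3:-→d4:-→d5:-→d6:-→d7:-→d8:H0→d9:-→d10:-→d11:-→d12:H4→d13:-→d14:-→d15:-→d16:-→d17:H1→d18:H1→d19:-→d20:-  best=H1
  del 101.254.64.0/18 (clear depth 18)
  add 0.0.0.0/0 -> H3 at depth 0
  ? 101.254.0.63  path d0:H3→d1:-→d2:-→d3:-→d4:-→d5:-→d6:-→d7:-→d8:H0→d9:-→d10:-→d11:-→d12:H4→d13:-→d14:-→d15:-→d16:-→d17:H1  best=H1
  add 27.31.126.0/23 -> H1 at depth 23
  ? 27.31.126.16  path d0:H3→d1:-→d2:-→d3:-→d4:-→d5:-→d6:-→d7:-→d8:H0→d9:-→d10:-→d11:-→d12:-→d13:-→d14:-→d15:-→d16:-→d17:-→d18:-→d19:-→d20:H2→d21:-→d22:-→d23:H1  best=H1

== LOOKUPS ==
["H2","no-route","H5","H2","no-route","H1","H5","H1","H1","H4","H1","H1","H1"]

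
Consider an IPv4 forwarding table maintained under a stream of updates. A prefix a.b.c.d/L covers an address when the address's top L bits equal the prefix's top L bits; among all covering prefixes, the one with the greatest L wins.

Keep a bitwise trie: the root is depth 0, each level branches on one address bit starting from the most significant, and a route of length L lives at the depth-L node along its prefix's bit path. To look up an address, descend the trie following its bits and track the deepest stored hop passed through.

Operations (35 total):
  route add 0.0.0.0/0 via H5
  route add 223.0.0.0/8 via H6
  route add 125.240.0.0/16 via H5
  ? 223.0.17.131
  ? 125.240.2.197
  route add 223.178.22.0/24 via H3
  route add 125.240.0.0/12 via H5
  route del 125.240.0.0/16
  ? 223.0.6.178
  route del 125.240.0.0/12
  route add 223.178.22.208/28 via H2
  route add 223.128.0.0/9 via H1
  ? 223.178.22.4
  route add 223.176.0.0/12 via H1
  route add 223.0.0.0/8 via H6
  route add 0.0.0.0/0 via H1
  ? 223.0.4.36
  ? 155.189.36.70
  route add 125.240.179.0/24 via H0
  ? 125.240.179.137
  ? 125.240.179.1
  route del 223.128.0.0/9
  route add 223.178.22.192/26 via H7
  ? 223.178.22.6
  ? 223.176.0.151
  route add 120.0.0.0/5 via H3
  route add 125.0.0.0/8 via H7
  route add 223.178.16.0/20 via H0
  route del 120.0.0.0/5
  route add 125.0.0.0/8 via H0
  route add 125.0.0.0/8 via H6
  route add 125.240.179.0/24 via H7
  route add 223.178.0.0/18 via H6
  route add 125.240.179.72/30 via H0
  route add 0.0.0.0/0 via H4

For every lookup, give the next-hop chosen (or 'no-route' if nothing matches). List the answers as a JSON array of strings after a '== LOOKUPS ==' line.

Apply in order:
  + 0.0.0.0/0 (H5) depth=0
  + 223.0.0.0/8 (H6) depth=8
  + 125.240.0.0/16 (H5) depth=16
  lookup 223.0.17.131: bits 11011111 walk d0:H5→d1:-→d2:-→d3:-→d4:-→d5:-→d6:-→d7:-→d8:H6 -> H6
  lookup 125.240.2.197: bits 0111110111110000 walk d0:H5→d1:-→d2:-→d3:-→d4:-→d5:-→d6:-→d7:-→d8:-→d9:-→d10:-→d11:-→d12:-→d13:-→d14:-→d15:-→d16:H5 -> H5
  + 223.178.22.0/24 (H3) depth=24
  + 125.240.0.0/12 (H5) depth=12
  del 125.240.0.0/16 (clear depth 16)
  lookup 223.0.6.178: bits 11011111 walk d0:H5→d1:-→d2:-→d3:-→d4:-→d5:-→d6:-→d7:-→d8:H6 -> H6
  del 125.240.0.0/12 (clear depth 12)
  + 223.178.22.208/28 (H2) depth=28
  + 223.128.0.0/9 (H1) depth=9
  lookup 223.178.22.4: bits 110111111011001000010110 walk d0:H5→d1:-→d2:-→d3:-→d4:-→d5:-→d6:-→d7:-→d8:H6→d9:H1→d10:-→d11:-→d12:-→d13:-→d14:-→d15:-→d16:-→d17:-→d18:-→d19:-→d20:-→d21:-→d22:-→d23:-→d24:H3 -> H3
  + 223.176.0.0/12 (H1) depth=12
  + 223.0.0.0/8 (H6) depth=8
  + 0.0.0.0/0 (H1) depth=0
  lookup 223.0.4.36: bits 11011111 walk d0:H1→d1:-→d2:-→d3:-→d4:-→d5:-→d6:-→d7:-→d8:H6 -> H6
  lookup 155.189.36.70: bits 1 walk d0:H1→d1:- -> H1
  + 125.240.179.0/24 (H0) depth=24
  lookup 125.240.179.137: bits 011111011111000010110011 walk d0:H1→d1:-→d2:-→d3:-→d4:-→d5:-→d6:-→d7:-→d8:-→d9:-→d10:-→d11:-→d12:-→d13:-→d14:-→d15:-→d16:-→d17:-→d18:-→d19:-→d20:-→d21:-→d22:-→d23:-→d24:H0 -> H0
  lookup 125.240.179.1: bits 011111011111000010110011 walk d0:H1→d1:-→d2:-→d3:-→d4:-→d5:-→d6:-→d7:-→d8:-→d9:-→d10:-→d11:-→d12:-→d13:-→d14:-→d15:-→d16:-→d17:-→d18:-→d19:-→d20:-→d21:-→d22:-→d23:-→d24:H0 -> H0
  del 223.128.0.0/9 (clear depth 9)
  + 223.178.22.192/26 (H7) depth=26
  lookup 223.178.22.6: bits 110111111011001000010110 walk d0:H1→d1:-→d2:-→d3:-→d4:-→d5:-→d6:-→d7:-→d8:H6→d9:-→d10:-→d11:-→d12:H1→d13:-→d14:-→d15:-→d16:-→d17:-→d18:-→d19:-→d20:-→d21:-→d22:-→d23:-→d24:H3 -> H3
  lookup 223.176.0.151: bits 11011111101100 walk d0:H1→d1:-→d2:-→d3:-→d4:-→d5:-→d6:-→d7:-→d8:H6→d9:-→d10:-→d11:-→d12:H1→d13:-→d14:- -> H1
  + 120.0.0.0/5 (H3) depth=5
  + 125.0.0.0/8 (H7) depth=8
  + 223.178.16.0/20 (H0) depth=20
  del 120.0.0.0/5 (clear depth 5)
  + 125.0.0.0/8 (H0) depth=8
  + 125.0.0.0/8 (H6) depth=8
  + 125.240.179.0/24 (H7) depth=24
  + 223.178.0.0/18 (H6) depth=18
  + 125.240.179.72/30 (H0) depth=30
  + 0.0.0.0/0 (H4) depth=0

== LOOKUPS ==
["H6","H5","H6","H3","H6","H1","H0","H0","H3","H1"]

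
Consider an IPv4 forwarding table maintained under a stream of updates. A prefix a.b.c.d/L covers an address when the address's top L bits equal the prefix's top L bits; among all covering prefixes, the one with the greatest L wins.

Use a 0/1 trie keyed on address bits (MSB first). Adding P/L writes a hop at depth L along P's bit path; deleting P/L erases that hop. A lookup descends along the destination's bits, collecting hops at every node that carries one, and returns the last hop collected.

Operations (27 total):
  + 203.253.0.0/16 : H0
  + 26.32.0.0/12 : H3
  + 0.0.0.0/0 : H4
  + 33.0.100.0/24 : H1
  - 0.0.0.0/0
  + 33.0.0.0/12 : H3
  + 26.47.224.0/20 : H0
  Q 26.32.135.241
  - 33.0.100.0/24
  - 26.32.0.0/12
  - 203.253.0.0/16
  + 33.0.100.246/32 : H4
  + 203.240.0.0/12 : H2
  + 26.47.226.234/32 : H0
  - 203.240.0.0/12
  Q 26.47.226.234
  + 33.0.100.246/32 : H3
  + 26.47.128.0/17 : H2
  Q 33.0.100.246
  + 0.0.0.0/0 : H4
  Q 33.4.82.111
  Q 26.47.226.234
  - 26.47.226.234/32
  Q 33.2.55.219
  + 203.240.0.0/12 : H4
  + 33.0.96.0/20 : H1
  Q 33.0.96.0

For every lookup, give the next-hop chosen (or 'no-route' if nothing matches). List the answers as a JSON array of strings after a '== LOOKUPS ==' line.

Apply in order:
  add 203.253.0.0/16 -> H0 at depth 16
  add 26.32.0.0/12 -> H3 at depth 12
  add 0.0.0.0/0 -> H4 at depth 0
  add 33.0.100.0/24 -> H1 at depth 24
  - 0.0.0.0/0 clear@0
  add 33.0.0.0/12 -> H3 at depth 12
  add 26.47.224.0/20 -> H0 at depth 20
  ? 26.32.135.241  path d0:-→d1:-→d2:-→d3:-→d4:-→d5:-→d6:-→d7:-→d8:-→d9:-→d10:-→d11:-→d12:H3  best=H3
  - 33.0.100.0/24 clear@24
  - 26.32.0.0/12 clear@12
  - 203.253.0.0/16 clear@16
  add 33.0.100.246/32 -> H4 at depth 32
  add 203.240.0.0/12 -> H2 at depth 12
  add 26.47.226.234/32 -> H0 at depth 32
  - 203.240.0.0/12 clear@12
  ? 26.47.226.234  path d0:-→d1:-→d2:-→d3:-→d4:-→d5:-→d6:-→d7:-→d8:-→d9:-→d10:-→d11:-→d12:-→d13:-→d14:-→d15:-→d16:-→d17:-→d18:-→d19:-→d20:H0→d21:-→d22:-→d23:-→d24:-→d25:-→d26:-→d27:-→d28:-→d29:-→d30:-→d31:-→d32:H0  best=H0
  add 33.0.100.246/32 -> H3 at depth 32
  add 26.47.128.0/17 -> H2 at depth 17
  ? 33.0.100.246  path d0:-→d1:-→d2:-→d3:-→d4:-→d5:-→d6:-→d7:-→d8:-→d9:-→d10:-→d11:-→d12:H3→d13:-→d14:-→d15:-→d16:-→d17:-→d18:-→d19:-→d20:-→d21:-→d22:-→d23:-→d24:-→d25:-→d26:-→d27:-→d28:-→d29:-→d30:-→d31:-→d32:H3  best=H3
  add 0.0.0.0/0 -> H4 at depth 0
  ? 33.4.82.111  path d0:H4→d1:-→d2:-→d3:-→d4:-→d5:-→d6:-→d7:-→d8:-→d9:-→d10:-→d11:-→d12:H3→d13:-  best=H3
  ? 26.47.226.234  path d0:H4→d1:-→d2:-→d3:-→d4:-→d5:-→d6:-→d7:-→d8:-→d9:-→d10:-→d11:-→d12:-→d13:-→d14:-→d15:-→d16:-→d17:H2→d18:-→d19:-→d20:H0→d21:-→d22:-→d23:-→d24:-→d25:-→d26:-→d27:-→d28:-→d29:-→d30:-→d31:-→d32:H0  best=H0
  - 26.47.226.234/32 clear@32
  ? 33.2.55.219  path d0:H4→d1:-→d2:-→d3:-→d4:-→d5:-→d6:-→d7:-→d8:-→d9:-→d10:-→d11:-→d12:H3→d13:-→d14:-  best=H3
  add 203.240.0.0/12 -> H4 at depth 12
  add 33.0.96.0/20 -> H1 at depth 20
  ? 33.0.96.0  path d0:H4→d1:-→d2:-→d3:-→d4:-→d5:-→d6:-→d7:-→d8:-→d9:-→d10:-→d11:-→d12:H3→d13:-→d14:-→d15:-→d16:-→d17:-→d18:-→d19:-→d20:H1→d21:-  best=H1

== LOOKUPS ==
["H3","H0","H3","H3","H0","H3","H1"]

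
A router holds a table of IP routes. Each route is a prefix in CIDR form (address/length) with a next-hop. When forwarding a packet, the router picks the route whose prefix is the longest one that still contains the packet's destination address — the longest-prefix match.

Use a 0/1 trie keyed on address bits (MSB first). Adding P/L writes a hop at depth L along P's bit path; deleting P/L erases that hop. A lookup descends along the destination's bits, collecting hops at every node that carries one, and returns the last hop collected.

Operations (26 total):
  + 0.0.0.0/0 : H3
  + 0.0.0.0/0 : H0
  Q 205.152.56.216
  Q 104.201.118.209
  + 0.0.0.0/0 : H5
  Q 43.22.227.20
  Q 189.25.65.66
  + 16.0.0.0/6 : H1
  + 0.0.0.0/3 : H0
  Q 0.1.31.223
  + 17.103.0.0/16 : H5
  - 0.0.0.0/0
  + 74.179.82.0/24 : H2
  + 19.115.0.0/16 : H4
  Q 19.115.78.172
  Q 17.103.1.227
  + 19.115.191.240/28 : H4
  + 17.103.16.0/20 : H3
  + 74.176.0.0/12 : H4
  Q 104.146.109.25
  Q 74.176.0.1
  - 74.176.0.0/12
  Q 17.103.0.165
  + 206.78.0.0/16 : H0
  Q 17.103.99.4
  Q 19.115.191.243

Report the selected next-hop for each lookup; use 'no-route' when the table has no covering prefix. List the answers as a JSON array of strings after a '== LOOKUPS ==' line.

Apply in order:
  + 0.0.0.0/0 (H3) depth=0
  + 0.0.0.0/0 (H0) depth=0
  Q 205.152.56.216: descend ε ; hops seen [H0] ; pick H0
  Q 104.201.118.209: descend ε ; hops seen [H0] ; pick H0
  + 0.0.0.0/0 (H5) depth=0
  Q 43.22.227.20: descend ε ; hops seen [H5] ; pick H5
  Q 189.25.65.66: descend ε ; hops seen [H5] ; pick H5
  + 16.0.0.0/6 (H1) depth=6
  + 0.0.0.0/3 (H0) depth=3
  Q 0.1.31.223: descend 000 ; hops seen [H5,H0] ; pick H0
  + 17.103.0.0/16 (H5) depth=16
  del 0.0.0.0/0 (clear depth 0)
  + 74.179.82.0/24 (H2) depth=24
  + 19.115.0.0/16 (H4) depth=16
  Q 19.115.78.172: descend 0001001101110011 ; hops seen [H0,H1,H4] ; pick H4
  Q 17.103.1.227: descend 0001000101100111 ; hops seen [H0,H1,H5] ; pick H5
  + 19.115.191.240/28 (H4) depth=28
  + 17.103.16.0/20 (H3) depth=20
  + 74.176.0.0/12 (H4) depth=12
  Q 104.146.109.25: descend 01 ; hops seen [∅] ; pick no-route
  Q 74.176.0.1: descend 01001010101100 ; hops seen [H4] ; pick H4
  del 74.176.0.0/12 (clear depth 12)
  Q 17.103.0.165: descend 0001000101100111000 ; hops seen [H0,H1,H5] ; pick H5
  + 206.78.0.0/16 (H0) depth=16
  Q 17.103.99.4: descend 00010001011001110 ; hops seen [H0,H1,H5] ; pick H5
  Q 19.115.191.243: descend 0001001101110011101111111111 ; hops seen [H0,H1,H4,H4] ; pick H4

== LOOKUPS ==
["H0","H0","H5","H5","H0","H4","H5","no-route","H4","H5","H5","H4"]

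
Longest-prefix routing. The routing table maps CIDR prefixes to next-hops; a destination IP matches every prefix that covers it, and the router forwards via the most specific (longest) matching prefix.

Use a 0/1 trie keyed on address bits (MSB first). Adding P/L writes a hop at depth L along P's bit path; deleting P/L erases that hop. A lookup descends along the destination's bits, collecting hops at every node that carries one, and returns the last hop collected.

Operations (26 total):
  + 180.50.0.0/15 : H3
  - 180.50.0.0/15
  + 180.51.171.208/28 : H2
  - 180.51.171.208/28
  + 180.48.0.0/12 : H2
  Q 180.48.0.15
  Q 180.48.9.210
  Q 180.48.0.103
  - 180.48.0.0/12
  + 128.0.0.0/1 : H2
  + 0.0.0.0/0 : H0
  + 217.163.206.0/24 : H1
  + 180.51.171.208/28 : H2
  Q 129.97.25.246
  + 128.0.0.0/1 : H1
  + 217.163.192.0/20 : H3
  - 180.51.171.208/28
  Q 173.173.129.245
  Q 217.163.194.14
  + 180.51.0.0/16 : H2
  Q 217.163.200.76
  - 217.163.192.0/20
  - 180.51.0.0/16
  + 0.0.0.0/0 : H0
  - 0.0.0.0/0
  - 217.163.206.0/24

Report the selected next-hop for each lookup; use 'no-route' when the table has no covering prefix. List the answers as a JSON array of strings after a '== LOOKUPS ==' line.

Trace:
  add 180.50.0.0/15 -> H3 at depth 15
  - 180.50.0.0/15 clear@15
  add 180.51.171.208/28 -> H2 at depth 28
  - 180.51.171.208/28 clear@28
  add 180.48.0.0/12 -> H2 at depth 12
  ? 180.48.0.15  path d0:-→d1:-→d2:-→d3:-→d4:-→d5:-→d6:-→d7:-→d8:-→d9:-→d10:-→d11:-→d12:H2→d13:-→d14:-  best=H2
  ? 180.48.9.210  path d0:-→d1:-→d2:-→d3:-→d4:-→d5:-→d6:-→d7:-→d8:-→d9:-→d10:-→d11:-→d12:H2→d13:-→d14:-  best=H2
  ? 180.48.0.103  path d0:-→d1:-→d2:-→d3:-→d4:-→d5:-→d6:-→d7:-→d8:-→d9:-→d10:-→d11:-→d12:H2→d13:-→d14:-  best=H2
  - 180.48.0.0/12 clear@12
  add 128.0.0.0/1 -> H2 at depth 1
  add 0.0.0.0/0 -> H0 at depth 0
  add 217.163.206.0/24 -> H1 at depth 24
  add 180.51.171.208/28 -> H2 at depth 28
  ? 129.97.25.246  path d0:H0→d1:H2→d2:-  best=H2
  add 128.0.0.0/1 -> H1 at depth 1
  add 217.163.192.0/20 -> H3 at depth 20
  - 180.51.171.208/28 clear@28
  ? 173.173.129.245  path d0:H0→d1:H1→d2:-→d3:-  best=H1
  ? 217.163.194.14  path d0:H0→d1:H1→d2:-→d3:-→d4:-→d5:-→d6:-→d7:-→d8:-→d9:-→d10:-→d11:-→d12:-→d13:-→d14:-→d15:-→d16:-→d17:-→d18:-→d19:-→d20:H3  best=H3
  add 180.51.0.0/16 -> H2 at depth 16
  ? 217.163.200.76  path d0:H0→d1:H1→d2:-→d3:-→d4:-→d5:-→d6:-→d7:-→d8:-→d9:-→d10:-→d11:-→d12:-→d13:-→d14:-→d15:-→d16:-→d17:-→d18:-→d19:-→d20:H3→d21:-  best=H3
  - 217.163.192.0/20 clear@20
  - 180.51.0.0/16 clear@16
  add 0.0.0.0/0 -> H0 at depth 0
  - 0.0.0.0/0 clear@0
  - 217.163.206.0/24 clear@24

== LOOKUPS ==
["H2","H2","H2","H2","H1","H3","H3"]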